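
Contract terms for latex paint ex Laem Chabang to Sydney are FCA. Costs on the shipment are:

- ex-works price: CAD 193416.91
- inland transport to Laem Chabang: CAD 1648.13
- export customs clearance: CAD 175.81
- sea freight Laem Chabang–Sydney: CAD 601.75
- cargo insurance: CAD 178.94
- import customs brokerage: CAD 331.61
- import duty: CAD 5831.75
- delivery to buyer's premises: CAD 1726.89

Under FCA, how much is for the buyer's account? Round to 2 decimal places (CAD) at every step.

Buyer's account: CAD 8670.94

FCA: the seller delivers export-cleared goods to the carrier; the buyer bears costs from that point.
Seller's account: goods 193416.91 + inland to port 1648.13 + export clearance 175.81 = 195240.85
Buyer's account: freight 601.75 + insurance 178.94 + brokerage 331.61 + duty 5831.75 + delivery 1726.89 = 8670.94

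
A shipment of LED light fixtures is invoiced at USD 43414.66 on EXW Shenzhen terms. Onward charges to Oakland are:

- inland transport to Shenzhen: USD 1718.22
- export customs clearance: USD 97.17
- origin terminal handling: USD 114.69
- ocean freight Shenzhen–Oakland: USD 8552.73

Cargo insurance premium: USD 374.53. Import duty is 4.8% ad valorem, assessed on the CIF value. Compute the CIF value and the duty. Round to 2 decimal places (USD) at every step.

CIF value: USD 54272.00; import duty: USD 2605.06

CIF = EXW price + pre-shipment costs + freight + insurance
CIF = 43414.66 + 1718.22 + 97.17 + 114.69 + 8552.73 + 374.53 = 54272.00
Import duty = 54272.00 × 4.8% = 2605.06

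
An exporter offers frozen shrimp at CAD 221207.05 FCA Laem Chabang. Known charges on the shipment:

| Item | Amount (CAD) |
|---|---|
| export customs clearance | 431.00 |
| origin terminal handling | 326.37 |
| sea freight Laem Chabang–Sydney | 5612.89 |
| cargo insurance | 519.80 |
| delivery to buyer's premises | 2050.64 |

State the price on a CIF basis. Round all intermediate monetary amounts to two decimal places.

Not relevant to the conversion: export clearance — on the seller under both FCA and CIF; already in the FCA price and stays in the CIF price. delivery — on the buyer under both terms; not part of either seller's price.
From FCA to CIF, the seller additionally bears: origin terminal, freight, insurance.
CIF price = 221207.05 + 326.37 + 5612.89 + 519.80 = 227666.11

CIF price: CAD 227666.11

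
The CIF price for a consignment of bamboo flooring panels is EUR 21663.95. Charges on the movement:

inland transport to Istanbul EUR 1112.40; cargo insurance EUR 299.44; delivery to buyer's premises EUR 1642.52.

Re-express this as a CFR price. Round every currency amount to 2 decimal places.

Not relevant to the conversion: inland to port — on the seller under both CIF and CFR; already in the CIF price and stays in the CFR price. delivery — on the buyer under both terms; not part of either seller's price.
From CIF to CFR, the seller no longer bears: insurance.
CFR price = 21663.95 − 299.44 = 21364.51

CFR price: EUR 21364.51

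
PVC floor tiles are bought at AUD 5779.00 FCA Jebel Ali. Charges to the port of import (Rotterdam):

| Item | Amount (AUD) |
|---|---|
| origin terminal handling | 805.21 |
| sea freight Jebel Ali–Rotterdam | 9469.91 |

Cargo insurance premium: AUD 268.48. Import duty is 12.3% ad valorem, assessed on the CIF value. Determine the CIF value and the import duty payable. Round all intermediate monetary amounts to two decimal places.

CIF value: AUD 16322.60; import duty: AUD 2007.68

CIF = FCA price + pre-shipment costs + freight + insurance
CIF = 5779.00 + 805.21 + 9469.91 + 268.48 = 16322.60
Import duty = 16322.60 × 12.3% = 2007.68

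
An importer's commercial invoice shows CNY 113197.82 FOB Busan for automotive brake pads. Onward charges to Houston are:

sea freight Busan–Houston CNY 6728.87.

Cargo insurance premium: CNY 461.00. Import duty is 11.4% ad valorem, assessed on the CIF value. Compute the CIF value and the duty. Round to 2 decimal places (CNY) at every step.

CIF value: CNY 120387.69; import duty: CNY 13724.20

CIF = FOB price + freight + insurance
CIF = 113197.82 + 6728.87 + 461.00 = 120387.69
Import duty = 120387.69 × 11.4% = 13724.20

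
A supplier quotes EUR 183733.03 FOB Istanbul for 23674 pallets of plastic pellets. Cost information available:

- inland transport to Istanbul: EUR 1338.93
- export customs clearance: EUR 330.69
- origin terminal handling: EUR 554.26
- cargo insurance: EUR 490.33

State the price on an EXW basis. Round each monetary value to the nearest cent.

EXW price: EUR 181509.15

Not relevant to the conversion: insurance — on the buyer under both terms; not part of either seller's price.
From FOB to EXW, the seller no longer bears: inland to port, export clearance, origin terminal.
EXW price = 183733.03 − 1338.93 − 330.69 − 554.26 = 181509.15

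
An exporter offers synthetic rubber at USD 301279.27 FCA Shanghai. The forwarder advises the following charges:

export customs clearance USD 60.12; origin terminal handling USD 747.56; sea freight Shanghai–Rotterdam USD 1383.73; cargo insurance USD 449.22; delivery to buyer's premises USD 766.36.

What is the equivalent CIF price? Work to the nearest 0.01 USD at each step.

CIF price: USD 303859.78

Not relevant to the conversion: export clearance — on the seller under both FCA and CIF; already in the FCA price and stays in the CIF price. delivery — on the buyer under both terms; not part of either seller's price.
From FCA to CIF, the seller additionally bears: origin terminal, freight, insurance.
CIF price = 301279.27 + 747.56 + 1383.73 + 449.22 = 303859.78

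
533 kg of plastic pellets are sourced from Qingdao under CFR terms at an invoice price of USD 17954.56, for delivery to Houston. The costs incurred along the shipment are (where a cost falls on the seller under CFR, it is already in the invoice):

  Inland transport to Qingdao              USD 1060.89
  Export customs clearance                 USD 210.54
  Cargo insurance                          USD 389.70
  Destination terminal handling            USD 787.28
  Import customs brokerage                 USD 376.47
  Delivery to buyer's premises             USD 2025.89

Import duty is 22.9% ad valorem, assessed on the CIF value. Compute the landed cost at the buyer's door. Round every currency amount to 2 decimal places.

CFR: the seller pays costs through ocean freight to the destination port, but not insurance.
Already in the invoice (seller's account under CFR): inland to port, export clearance — exclude.
CIF value = CFR price + insurance = 17954.56 + 389.70 = 18344.26
Import duty = 18344.26 × 22.9% = 4200.84
Buyer bears: insurance 389.70 + destination terminal 787.28 + brokerage 376.47 + delivery 2025.89 + duty 4200.84 = 7780.18
Landed cost = invoice 17954.56 + 7780.18 = 25734.74

Total landed cost: USD 25734.74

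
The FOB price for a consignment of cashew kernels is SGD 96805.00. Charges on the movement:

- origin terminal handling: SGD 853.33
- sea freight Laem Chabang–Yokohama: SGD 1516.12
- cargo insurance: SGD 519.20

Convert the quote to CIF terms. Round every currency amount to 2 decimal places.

CIF price: SGD 98840.32

Not relevant to the conversion: origin terminal — on the seller under both FOB and CIF; already in the FOB price and stays in the CIF price.
From FOB to CIF, the seller additionally bears: freight, insurance.
CIF price = 96805.00 + 1516.12 + 519.20 = 98840.32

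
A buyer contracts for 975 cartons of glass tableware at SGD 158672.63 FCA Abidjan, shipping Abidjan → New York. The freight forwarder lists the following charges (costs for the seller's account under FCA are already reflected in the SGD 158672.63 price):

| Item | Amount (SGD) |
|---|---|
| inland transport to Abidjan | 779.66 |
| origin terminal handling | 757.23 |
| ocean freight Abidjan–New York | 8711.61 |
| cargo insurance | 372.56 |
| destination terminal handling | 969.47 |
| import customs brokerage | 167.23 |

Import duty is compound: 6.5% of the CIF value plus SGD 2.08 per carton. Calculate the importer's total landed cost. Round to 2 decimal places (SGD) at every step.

FCA: the seller delivers export-cleared goods to the carrier; the buyer bears costs from that point.
Already in the invoice (seller's account under FCA): inland to port — exclude.
CIF value = FCA price + origin terminal + freight + insurance = 158672.63 + 757.23 + 8711.61 + 372.56 = 168514.03
Ad valorem component: 168514.03 × 6.5% = 10953.41
Specific component: 975 × 2.08 = 2028.00
Import duty = 10953.41 + 2028.00 = 12981.41
Buyer bears: origin terminal 757.23 + freight 8711.61 + insurance 372.56 + destination terminal 969.47 + brokerage 167.23 + duty 12981.41 = 23959.51
Landed cost = invoice 158672.63 + 23959.51 = 182632.14

Total landed cost: SGD 182632.14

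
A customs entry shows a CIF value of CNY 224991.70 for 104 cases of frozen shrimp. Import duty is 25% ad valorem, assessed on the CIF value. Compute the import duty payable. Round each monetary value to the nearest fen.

Import duty: CNY 56247.93

Import duty = 224991.70 × 25% = 56247.93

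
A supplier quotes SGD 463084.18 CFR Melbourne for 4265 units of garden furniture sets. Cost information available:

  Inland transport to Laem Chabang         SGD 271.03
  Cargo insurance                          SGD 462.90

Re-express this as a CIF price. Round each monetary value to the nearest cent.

CIF price: SGD 463547.08

Not relevant to the conversion: inland to port — on the seller under both CFR and CIF; already in the CFR price and stays in the CIF price.
From CFR to CIF, the seller additionally bears: insurance.
CIF price = 463084.18 + 462.90 = 463547.08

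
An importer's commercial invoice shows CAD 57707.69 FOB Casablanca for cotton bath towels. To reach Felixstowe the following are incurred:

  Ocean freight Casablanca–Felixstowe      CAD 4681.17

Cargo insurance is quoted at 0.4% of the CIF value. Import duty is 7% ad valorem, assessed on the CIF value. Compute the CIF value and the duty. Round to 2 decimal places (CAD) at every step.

CIF value: CAD 62639.42; import duty: CAD 4384.76

Let C be the CIF value. C = FOB price + freight + 0.4% × C
C − 0.4% × C = 57707.69 + 4681.17
0.996 × C = 62388.86
C = 62388.86 / 0.996 = 62639.42
Insurance premium = 0.4% × 62639.42 = 250.56
Import duty = 62639.42 × 7% = 4384.76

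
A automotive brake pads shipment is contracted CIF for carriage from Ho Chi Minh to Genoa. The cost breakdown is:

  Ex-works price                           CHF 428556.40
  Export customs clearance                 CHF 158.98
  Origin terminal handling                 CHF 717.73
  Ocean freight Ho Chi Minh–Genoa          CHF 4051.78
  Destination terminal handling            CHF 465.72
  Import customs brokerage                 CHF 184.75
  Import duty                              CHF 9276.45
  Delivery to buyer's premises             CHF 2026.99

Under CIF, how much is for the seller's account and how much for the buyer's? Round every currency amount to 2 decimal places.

Seller: CHF 433484.89; buyer: CHF 11953.91

CIF: the seller pays costs through ocean freight and marine insurance to the destination port.
Seller's account: goods 428556.40 + export clearance 158.98 + origin terminal 717.73 + freight 4051.78 = 433484.89
Buyer's account: destination terminal 465.72 + brokerage 184.75 + duty 9276.45 + delivery 2026.99 = 11953.91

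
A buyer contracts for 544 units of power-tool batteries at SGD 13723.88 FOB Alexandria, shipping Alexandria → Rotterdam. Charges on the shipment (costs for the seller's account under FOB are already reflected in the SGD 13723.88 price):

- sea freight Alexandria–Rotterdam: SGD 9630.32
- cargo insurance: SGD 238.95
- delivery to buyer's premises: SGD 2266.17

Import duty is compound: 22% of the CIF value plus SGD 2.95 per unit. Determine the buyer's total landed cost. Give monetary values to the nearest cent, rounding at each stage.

Total landed cost: SGD 32654.61

FOB: the seller bears costs until goods are on board at the origin port; the buyer bears freight, insurance and all costs thereafter.
CIF value = FOB price + freight + insurance = 13723.88 + 9630.32 + 238.95 = 23593.15
Ad valorem component: 23593.15 × 22% = 5190.49
Specific component: 544 × 2.95 = 1604.80
Import duty = 5190.49 + 1604.80 = 6795.29
Buyer bears: freight 9630.32 + insurance 238.95 + delivery 2266.17 + duty 6795.29 = 18930.73
Landed cost = invoice 13723.88 + 18930.73 = 32654.61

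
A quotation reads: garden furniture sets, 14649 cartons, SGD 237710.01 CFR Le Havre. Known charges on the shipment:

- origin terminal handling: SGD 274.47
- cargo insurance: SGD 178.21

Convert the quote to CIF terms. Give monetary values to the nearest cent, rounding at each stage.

CIF price: SGD 237888.22

Not relevant to the conversion: origin terminal — on the seller under both CFR and CIF; already in the CFR price and stays in the CIF price.
From CFR to CIF, the seller additionally bears: insurance.
CIF price = 237710.01 + 178.21 = 237888.22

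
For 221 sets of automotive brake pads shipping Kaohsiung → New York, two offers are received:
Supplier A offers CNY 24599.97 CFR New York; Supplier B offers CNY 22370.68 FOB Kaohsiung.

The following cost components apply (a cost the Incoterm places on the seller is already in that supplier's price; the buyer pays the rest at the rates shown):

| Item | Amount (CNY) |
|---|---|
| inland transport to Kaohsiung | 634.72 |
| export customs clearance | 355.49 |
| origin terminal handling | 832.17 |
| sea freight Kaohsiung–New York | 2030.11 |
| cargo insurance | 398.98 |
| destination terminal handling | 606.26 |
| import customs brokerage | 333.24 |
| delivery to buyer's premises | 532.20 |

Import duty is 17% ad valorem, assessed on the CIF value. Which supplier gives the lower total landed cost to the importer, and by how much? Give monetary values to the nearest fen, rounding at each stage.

Supplier B is cheaper by CNY 233.04

Supplier A (CFR):
CIF value = CFR price + insurance = 24599.97 + 398.98 = 24998.95
Import duty = 24998.95 × 17% = 4249.82
Buyer bears (A): 398.98 + 606.26 + 333.24 + 532.20 = 1870.68
Landed cost (A) = invoice 24599.97 + 1870.68 + duty 4249.82 = 30720.47
Supplier B (FOB):
CIF value = FOB price + freight + insurance = 22370.68 + 2030.11 + 398.98 = 24799.77
Import duty = 24799.77 × 17% = 4215.96
Buyer bears (B): 2030.11 + 398.98 + 606.26 + 333.24 + 532.20 = 3900.79
Landed cost (B) = invoice 22370.68 + 3900.79 + duty 4215.96 = 30487.43
Difference = |30720.47 − 30487.43| = 233.04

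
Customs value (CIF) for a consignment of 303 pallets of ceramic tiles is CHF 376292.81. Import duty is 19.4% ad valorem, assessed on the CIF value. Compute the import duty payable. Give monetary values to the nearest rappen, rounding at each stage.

Import duty = 376292.81 × 19.4% = 73000.81

Import duty: CHF 73000.81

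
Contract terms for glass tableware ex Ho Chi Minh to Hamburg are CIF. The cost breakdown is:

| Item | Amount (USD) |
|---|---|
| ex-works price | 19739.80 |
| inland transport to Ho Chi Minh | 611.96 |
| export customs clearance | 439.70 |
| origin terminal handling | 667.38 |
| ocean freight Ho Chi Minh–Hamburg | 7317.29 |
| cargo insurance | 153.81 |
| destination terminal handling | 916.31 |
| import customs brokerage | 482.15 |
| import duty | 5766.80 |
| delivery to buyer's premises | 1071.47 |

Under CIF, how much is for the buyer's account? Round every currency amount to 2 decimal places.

Buyer's account: USD 8236.73

CIF: the seller pays costs through ocean freight and marine insurance to the destination port.
Seller's account: goods 19739.80 + inland to port 611.96 + export clearance 439.70 + origin terminal 667.38 + freight 7317.29 + insurance 153.81 = 28929.94
Buyer's account: destination terminal 916.31 + brokerage 482.15 + duty 5766.80 + delivery 1071.47 = 8236.73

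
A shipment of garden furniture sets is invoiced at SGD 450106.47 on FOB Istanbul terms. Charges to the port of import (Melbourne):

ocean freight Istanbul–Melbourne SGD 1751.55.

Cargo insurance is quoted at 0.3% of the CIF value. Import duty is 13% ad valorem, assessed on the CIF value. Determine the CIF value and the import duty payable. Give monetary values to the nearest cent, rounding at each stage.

CIF value: SGD 453217.67; import duty: SGD 58918.30

Let C be the CIF value. C = FOB price + freight + 0.3% × C
C − 0.3% × C = 450106.47 + 1751.55
0.997 × C = 451858.02
C = 451858.02 / 0.997 = 453217.67
Insurance premium = 0.3% × 453217.67 = 1359.65
Import duty = 453217.67 × 13% = 58918.30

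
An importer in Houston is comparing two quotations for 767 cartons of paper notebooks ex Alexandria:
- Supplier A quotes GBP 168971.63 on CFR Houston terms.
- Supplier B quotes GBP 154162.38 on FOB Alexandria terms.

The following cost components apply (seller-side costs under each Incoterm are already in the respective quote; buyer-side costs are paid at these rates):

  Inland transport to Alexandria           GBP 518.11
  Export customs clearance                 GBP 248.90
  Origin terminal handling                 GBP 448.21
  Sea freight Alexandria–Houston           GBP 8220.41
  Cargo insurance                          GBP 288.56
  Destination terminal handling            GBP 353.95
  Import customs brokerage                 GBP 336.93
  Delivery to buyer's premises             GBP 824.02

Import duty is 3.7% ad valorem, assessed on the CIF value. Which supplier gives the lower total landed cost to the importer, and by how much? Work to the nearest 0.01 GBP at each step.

Supplier B is cheaper by GBP 6832.63

Supplier A (CFR):
CIF value = CFR price + insurance = 168971.63 + 288.56 = 169260.19
Import duty = 169260.19 × 3.7% = 6262.63
Buyer bears (A): 288.56 + 353.95 + 336.93 + 824.02 = 1803.46
Landed cost (A) = invoice 168971.63 + 1803.46 + duty 6262.63 = 177037.72
Supplier B (FOB):
CIF value = FOB price + freight + insurance = 154162.38 + 8220.41 + 288.56 = 162671.35
Import duty = 162671.35 × 3.7% = 6018.84
Buyer bears (B): 8220.41 + 288.56 + 353.95 + 336.93 + 824.02 = 10023.87
Landed cost (B) = invoice 154162.38 + 10023.87 + duty 6018.84 = 170205.09
Difference = |177037.72 − 170205.09| = 6832.63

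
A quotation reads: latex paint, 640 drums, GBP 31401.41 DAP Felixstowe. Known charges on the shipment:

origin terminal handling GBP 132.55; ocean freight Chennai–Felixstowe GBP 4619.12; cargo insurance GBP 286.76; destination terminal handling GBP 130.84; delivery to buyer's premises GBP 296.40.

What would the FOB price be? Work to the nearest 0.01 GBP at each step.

FOB price: GBP 26068.29

Not relevant to the conversion: origin terminal — on the seller under both DAP and FOB; already in the DAP price and stays in the FOB price.
From DAP to FOB, the seller no longer bears: freight, insurance, destination terminal, delivery.
FOB price = 31401.41 − 4619.12 − 286.76 − 130.84 − 296.40 = 26068.29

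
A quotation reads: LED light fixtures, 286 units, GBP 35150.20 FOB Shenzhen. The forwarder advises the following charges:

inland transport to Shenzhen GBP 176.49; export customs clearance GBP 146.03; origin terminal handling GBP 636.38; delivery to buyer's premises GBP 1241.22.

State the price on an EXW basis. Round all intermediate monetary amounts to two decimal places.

Not relevant to the conversion: delivery — on the buyer under both terms; not part of either seller's price.
From FOB to EXW, the seller no longer bears: inland to port, export clearance, origin terminal.
EXW price = 35150.20 − 176.49 − 146.03 − 636.38 = 34191.30

EXW price: GBP 34191.30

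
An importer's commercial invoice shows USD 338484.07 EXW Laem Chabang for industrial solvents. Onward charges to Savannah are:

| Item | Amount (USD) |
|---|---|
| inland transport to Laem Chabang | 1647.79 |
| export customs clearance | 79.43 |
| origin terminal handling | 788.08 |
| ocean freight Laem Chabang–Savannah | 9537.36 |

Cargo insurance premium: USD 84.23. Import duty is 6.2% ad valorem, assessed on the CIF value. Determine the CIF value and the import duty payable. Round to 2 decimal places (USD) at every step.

CIF value: USD 350620.96; import duty: USD 21738.50

CIF = EXW price + pre-shipment costs + freight + insurance
CIF = 338484.07 + 1647.79 + 79.43 + 788.08 + 9537.36 + 84.23 = 350620.96
Import duty = 350620.96 × 6.2% = 21738.50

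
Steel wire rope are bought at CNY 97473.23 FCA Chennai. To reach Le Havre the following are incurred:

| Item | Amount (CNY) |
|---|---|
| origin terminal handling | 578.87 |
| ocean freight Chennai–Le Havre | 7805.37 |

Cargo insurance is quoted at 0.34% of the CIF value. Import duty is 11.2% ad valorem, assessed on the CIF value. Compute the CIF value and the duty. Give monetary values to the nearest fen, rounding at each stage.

Let C be the CIF value. C = FCA price + pre-shipment costs + freight + 0.34% × C
C − 0.34% × C = 97473.23 + 578.87 + 7805.37
0.9966 × C = 105857.47
C = 105857.47 / 0.9966 = 106218.61
Insurance premium = 0.34% × 106218.61 = 361.14
Import duty = 106218.61 × 11.2% = 11896.48

CIF value: CNY 106218.61; import duty: CNY 11896.48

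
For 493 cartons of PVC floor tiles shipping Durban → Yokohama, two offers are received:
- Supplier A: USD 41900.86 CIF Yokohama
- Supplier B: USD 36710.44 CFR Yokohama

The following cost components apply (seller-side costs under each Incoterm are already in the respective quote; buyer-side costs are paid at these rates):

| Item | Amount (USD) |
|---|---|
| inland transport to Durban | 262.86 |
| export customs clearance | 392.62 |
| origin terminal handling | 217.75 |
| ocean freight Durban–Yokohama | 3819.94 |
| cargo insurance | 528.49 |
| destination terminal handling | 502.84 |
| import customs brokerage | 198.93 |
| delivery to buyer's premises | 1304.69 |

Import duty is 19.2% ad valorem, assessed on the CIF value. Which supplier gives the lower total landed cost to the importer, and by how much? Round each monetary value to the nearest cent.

Supplier B is cheaper by USD 5557.03

Supplier A (CIF):
The CIF price already equals the CIF value: 41900.86
Import duty = 41900.86 × 19.2% = 8044.97
Buyer bears (A): 502.84 + 198.93 + 1304.69 = 2006.46
Landed cost (A) = invoice 41900.86 + 2006.46 + duty 8044.97 = 51952.29
Supplier B (CFR):
CIF value = CFR price + insurance = 36710.44 + 528.49 = 37238.93
Import duty = 37238.93 × 19.2% = 7149.87
Buyer bears (B): 528.49 + 502.84 + 198.93 + 1304.69 = 2534.95
Landed cost (B) = invoice 36710.44 + 2534.95 + duty 7149.87 = 46395.26
Difference = |51952.29 − 46395.26| = 5557.03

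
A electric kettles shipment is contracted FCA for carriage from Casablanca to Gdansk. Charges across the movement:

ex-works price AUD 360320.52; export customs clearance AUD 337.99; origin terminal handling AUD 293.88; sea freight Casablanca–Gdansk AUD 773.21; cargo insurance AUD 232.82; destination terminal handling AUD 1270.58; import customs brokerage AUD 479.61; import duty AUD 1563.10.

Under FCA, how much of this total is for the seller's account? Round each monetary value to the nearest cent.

FCA: the seller delivers export-cleared goods to the carrier; the buyer bears costs from that point.
Seller's account: goods 360320.52 + export clearance 337.99 = 360658.51
Buyer's account: origin terminal 293.88 + freight 773.21 + insurance 232.82 + destination terminal 1270.58 + brokerage 479.61 + duty 1563.10 = 4613.20

Seller's account: AUD 360658.51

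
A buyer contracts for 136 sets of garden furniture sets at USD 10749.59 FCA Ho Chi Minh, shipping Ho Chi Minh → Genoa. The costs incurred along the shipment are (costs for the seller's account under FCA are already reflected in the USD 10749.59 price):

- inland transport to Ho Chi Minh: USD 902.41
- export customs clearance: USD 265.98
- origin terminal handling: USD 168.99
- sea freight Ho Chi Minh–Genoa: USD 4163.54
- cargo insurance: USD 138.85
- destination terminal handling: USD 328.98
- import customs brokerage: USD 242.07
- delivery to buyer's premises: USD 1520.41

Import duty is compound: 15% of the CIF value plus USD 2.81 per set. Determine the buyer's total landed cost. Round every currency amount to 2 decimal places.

FCA: the seller delivers export-cleared goods to the carrier; the buyer bears costs from that point.
Already in the invoice (seller's account under FCA): inland to port, export clearance — exclude.
CIF value = FCA price + origin terminal + freight + insurance = 10749.59 + 168.99 + 4163.54 + 138.85 = 15220.97
Ad valorem component: 15220.97 × 15% = 2283.15
Specific component: 136 × 2.81 = 382.16
Import duty = 2283.15 + 382.16 = 2665.31
Buyer bears: origin terminal 168.99 + freight 4163.54 + insurance 138.85 + destination terminal 328.98 + brokerage 242.07 + delivery 1520.41 + duty 2665.31 = 9228.15
Landed cost = invoice 10749.59 + 9228.15 = 19977.74

Total landed cost: USD 19977.74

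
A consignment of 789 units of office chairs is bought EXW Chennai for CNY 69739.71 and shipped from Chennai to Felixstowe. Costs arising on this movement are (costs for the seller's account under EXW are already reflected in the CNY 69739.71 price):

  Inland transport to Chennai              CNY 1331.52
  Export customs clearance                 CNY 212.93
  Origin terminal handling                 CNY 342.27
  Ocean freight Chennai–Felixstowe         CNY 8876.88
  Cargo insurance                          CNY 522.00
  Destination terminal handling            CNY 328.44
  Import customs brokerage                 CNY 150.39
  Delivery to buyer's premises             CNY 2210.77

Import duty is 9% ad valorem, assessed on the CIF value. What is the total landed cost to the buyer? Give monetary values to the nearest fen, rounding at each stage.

Total landed cost: CNY 91007.19

EXW: the seller makes goods available at their premises; the buyer bears all onward costs.
CIF value = EXW price + inland to port + export clearance + origin terminal + freight + insurance = 69739.71 + 1331.52 + 212.93 + 342.27 + 8876.88 + 522.00 = 81025.31
Import duty = 81025.31 × 9% = 7292.28
Buyer bears: inland to port 1331.52 + export clearance 212.93 + origin terminal 342.27 + freight 8876.88 + insurance 522.00 + destination terminal 328.44 + brokerage 150.39 + delivery 2210.77 + duty 7292.28 = 21267.48
Landed cost = invoice 69739.71 + 21267.48 = 91007.19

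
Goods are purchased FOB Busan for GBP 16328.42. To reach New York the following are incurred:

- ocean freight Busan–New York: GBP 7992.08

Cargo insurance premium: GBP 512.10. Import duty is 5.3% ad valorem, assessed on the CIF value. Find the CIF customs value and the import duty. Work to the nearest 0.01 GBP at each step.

CIF value: GBP 24832.60; import duty: GBP 1316.13

CIF = FOB price + freight + insurance
CIF = 16328.42 + 7992.08 + 512.10 = 24832.60
Import duty = 24832.60 × 5.3% = 1316.13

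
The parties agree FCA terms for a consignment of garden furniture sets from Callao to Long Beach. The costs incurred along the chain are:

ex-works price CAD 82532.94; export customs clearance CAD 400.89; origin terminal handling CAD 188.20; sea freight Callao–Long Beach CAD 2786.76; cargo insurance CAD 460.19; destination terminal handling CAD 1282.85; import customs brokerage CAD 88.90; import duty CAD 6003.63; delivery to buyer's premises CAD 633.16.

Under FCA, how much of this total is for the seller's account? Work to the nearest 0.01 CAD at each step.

Seller's account: CAD 82933.83

FCA: the seller delivers export-cleared goods to the carrier; the buyer bears costs from that point.
Seller's account: goods 82532.94 + export clearance 400.89 = 82933.83
Buyer's account: origin terminal 188.20 + freight 2786.76 + insurance 460.19 + destination terminal 1282.85 + brokerage 88.90 + duty 6003.63 + delivery 633.16 = 11443.69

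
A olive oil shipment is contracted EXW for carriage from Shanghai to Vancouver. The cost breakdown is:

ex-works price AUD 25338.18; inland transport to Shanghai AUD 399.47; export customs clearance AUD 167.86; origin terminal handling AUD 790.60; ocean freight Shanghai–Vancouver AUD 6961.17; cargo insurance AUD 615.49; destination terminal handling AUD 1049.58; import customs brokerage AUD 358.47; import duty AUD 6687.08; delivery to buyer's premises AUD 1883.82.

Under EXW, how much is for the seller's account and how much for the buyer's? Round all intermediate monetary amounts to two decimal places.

EXW: the seller makes goods available at their premises; the buyer bears all onward costs.
Seller's account: goods 25338.18 = 25338.18
Buyer's account: inland to port 399.47 + export clearance 167.86 + origin terminal 790.60 + freight 6961.17 + insurance 615.49 + destination terminal 1049.58 + brokerage 358.47 + duty 6687.08 + delivery 1883.82 = 18913.54

Seller: AUD 25338.18; buyer: AUD 18913.54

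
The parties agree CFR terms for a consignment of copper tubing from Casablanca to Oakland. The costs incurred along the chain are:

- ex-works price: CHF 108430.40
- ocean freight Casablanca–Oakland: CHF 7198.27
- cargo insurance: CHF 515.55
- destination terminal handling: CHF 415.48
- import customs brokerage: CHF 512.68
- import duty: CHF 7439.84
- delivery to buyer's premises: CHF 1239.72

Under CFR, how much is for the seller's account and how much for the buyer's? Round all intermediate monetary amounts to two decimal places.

Seller: CHF 115628.67; buyer: CHF 10123.27

CFR: the seller pays costs through ocean freight to the destination port, but not insurance.
Seller's account: goods 108430.40 + freight 7198.27 = 115628.67
Buyer's account: insurance 515.55 + destination terminal 415.48 + brokerage 512.68 + duty 7439.84 + delivery 1239.72 = 10123.27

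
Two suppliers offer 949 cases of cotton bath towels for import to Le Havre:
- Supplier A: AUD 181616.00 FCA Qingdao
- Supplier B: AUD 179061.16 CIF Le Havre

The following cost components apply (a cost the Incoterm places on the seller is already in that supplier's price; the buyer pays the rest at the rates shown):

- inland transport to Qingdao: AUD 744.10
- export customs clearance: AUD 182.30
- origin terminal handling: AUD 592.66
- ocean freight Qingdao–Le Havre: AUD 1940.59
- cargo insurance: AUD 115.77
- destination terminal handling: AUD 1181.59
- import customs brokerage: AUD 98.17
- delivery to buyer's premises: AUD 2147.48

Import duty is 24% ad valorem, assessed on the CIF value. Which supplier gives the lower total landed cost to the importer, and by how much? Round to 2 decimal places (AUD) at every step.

Supplier B is cheaper by AUD 6452.78

Supplier A (FCA):
CIF value = FCA price + origin terminal + freight + insurance = 181616.00 + 592.66 + 1940.59 + 115.77 = 184265.02
Import duty = 184265.02 × 24% = 44223.60
Buyer bears (A): 592.66 + 1940.59 + 115.77 + 1181.59 + 98.17 + 2147.48 = 6076.26
Landed cost (A) = invoice 181616.00 + 6076.26 + duty 44223.60 = 231915.86
Supplier B (CIF):
The CIF price already equals the CIF value: 179061.16
Import duty = 179061.16 × 24% = 42974.68
Buyer bears (B): 1181.59 + 98.17 + 2147.48 = 3427.24
Landed cost (B) = invoice 179061.16 + 3427.24 + duty 42974.68 = 225463.08
Difference = |231915.86 − 225463.08| = 6452.78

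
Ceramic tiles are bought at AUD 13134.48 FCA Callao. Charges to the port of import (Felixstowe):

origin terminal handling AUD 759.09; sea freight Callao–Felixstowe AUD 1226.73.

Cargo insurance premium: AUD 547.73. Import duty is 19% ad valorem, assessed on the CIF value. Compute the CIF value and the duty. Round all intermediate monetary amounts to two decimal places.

CIF = FCA price + pre-shipment costs + freight + insurance
CIF = 13134.48 + 759.09 + 1226.73 + 547.73 = 15668.03
Import duty = 15668.03 × 19% = 2976.93

CIF value: AUD 15668.03; import duty: AUD 2976.93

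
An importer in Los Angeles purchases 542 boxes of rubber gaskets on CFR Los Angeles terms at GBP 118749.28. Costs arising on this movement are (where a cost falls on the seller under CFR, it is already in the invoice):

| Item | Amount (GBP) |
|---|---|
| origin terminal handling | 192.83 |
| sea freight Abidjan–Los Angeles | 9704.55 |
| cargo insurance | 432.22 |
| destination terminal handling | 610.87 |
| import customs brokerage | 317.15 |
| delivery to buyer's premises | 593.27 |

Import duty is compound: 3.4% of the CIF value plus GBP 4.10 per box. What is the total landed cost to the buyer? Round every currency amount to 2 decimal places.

Total landed cost: GBP 126977.16

CFR: the seller pays costs through ocean freight to the destination port, but not insurance.
Already in the invoice (seller's account under CFR): origin terminal, freight — exclude.
CIF value = CFR price + insurance = 118749.28 + 432.22 = 119181.50
Ad valorem component: 119181.50 × 3.4% = 4052.17
Specific component: 542 × 4.10 = 2222.20
Import duty = 4052.17 + 2222.20 = 6274.37
Buyer bears: insurance 432.22 + destination terminal 610.87 + brokerage 317.15 + delivery 593.27 + duty 6274.37 = 8227.88
Landed cost = invoice 118749.28 + 8227.88 = 126977.16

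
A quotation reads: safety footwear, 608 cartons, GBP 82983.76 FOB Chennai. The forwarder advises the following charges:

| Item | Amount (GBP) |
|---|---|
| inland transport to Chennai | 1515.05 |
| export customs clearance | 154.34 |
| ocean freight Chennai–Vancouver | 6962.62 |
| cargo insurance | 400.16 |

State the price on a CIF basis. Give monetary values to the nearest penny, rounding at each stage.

Not relevant to the conversion: inland to port, export clearance — on the seller under both FOB and CIF; already in the FOB price and stays in the CIF price.
From FOB to CIF, the seller additionally bears: freight, insurance.
CIF price = 82983.76 + 6962.62 + 400.16 = 90346.54

CIF price: GBP 90346.54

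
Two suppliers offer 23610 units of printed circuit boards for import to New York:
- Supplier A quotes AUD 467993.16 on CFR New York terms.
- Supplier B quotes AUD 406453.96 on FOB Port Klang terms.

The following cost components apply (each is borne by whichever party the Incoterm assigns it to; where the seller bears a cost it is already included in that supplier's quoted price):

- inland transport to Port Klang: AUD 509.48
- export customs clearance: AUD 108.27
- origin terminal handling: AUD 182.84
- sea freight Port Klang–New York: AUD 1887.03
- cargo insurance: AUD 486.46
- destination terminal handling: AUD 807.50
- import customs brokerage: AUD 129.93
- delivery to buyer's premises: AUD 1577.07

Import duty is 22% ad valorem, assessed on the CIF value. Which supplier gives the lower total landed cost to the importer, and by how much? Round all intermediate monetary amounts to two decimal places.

Supplier B is cheaper by AUD 72775.65

Supplier A (CFR):
CIF value = CFR price + insurance = 467993.16 + 486.46 = 468479.62
Import duty = 468479.62 × 22% = 103065.52
Buyer bears (A): 486.46 + 807.50 + 129.93 + 1577.07 = 3000.96
Landed cost (A) = invoice 467993.16 + 3000.96 + duty 103065.52 = 574059.64
Supplier B (FOB):
CIF value = FOB price + freight + insurance = 406453.96 + 1887.03 + 486.46 = 408827.45
Import duty = 408827.45 × 22% = 89942.04
Buyer bears (B): 1887.03 + 486.46 + 807.50 + 129.93 + 1577.07 = 4887.99
Landed cost (B) = invoice 406453.96 + 4887.99 + duty 89942.04 = 501283.99
Difference = |574059.64 − 501283.99| = 72775.65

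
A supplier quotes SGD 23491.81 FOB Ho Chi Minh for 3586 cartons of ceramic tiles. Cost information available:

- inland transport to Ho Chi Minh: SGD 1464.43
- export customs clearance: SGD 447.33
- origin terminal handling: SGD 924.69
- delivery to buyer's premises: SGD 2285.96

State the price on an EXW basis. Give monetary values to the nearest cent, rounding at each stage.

EXW price: SGD 20655.36

Not relevant to the conversion: delivery — on the buyer under both terms; not part of either seller's price.
From FOB to EXW, the seller no longer bears: inland to port, export clearance, origin terminal.
EXW price = 23491.81 − 1464.43 − 447.33 − 924.69 = 20655.36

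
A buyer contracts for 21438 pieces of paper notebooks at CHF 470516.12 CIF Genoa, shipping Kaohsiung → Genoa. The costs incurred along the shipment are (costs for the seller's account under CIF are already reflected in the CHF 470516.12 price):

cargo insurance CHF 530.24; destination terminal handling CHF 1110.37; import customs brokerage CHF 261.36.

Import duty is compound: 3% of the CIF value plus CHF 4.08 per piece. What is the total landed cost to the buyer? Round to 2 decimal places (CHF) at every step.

Total landed cost: CHF 573470.37

CIF: the seller pays costs through ocean freight and marine insurance to the destination port.
Already in the invoice (seller's account under CIF): insurance — exclude.
The CIF price already equals the CIF value: 470516.12
Ad valorem component: 470516.12 × 3% = 14115.48
Specific component: 21438 × 4.08 = 87467.04
Import duty = 14115.48 + 87467.04 = 101582.52
Buyer bears: destination terminal 1110.37 + brokerage 261.36 + duty 101582.52 = 102954.25
Landed cost = invoice 470516.12 + 102954.25 = 573470.37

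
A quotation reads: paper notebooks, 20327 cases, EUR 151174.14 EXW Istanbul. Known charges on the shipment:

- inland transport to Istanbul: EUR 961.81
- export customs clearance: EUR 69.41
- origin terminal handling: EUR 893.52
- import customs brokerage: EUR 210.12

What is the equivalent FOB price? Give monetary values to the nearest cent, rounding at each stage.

FOB price: EUR 153098.88

Not relevant to the conversion: brokerage — on the buyer under both terms; not part of either seller's price.
From EXW to FOB, the seller additionally bears: inland to port, export clearance, origin terminal.
FOB price = 151174.14 + 961.81 + 69.41 + 893.52 = 153098.88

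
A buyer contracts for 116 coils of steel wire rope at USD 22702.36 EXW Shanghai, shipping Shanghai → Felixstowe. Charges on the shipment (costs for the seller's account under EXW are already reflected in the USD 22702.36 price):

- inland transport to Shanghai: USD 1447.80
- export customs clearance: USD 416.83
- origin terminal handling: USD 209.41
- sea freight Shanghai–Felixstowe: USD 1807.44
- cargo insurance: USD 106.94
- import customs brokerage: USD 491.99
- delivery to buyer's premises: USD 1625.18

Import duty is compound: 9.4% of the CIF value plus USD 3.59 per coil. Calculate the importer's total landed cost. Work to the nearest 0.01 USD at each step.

EXW: the seller makes goods available at their premises; the buyer bears all onward costs.
CIF value = EXW price + inland to port + export clearance + origin terminal + freight + insurance = 22702.36 + 1447.80 + 416.83 + 209.41 + 1807.44 + 106.94 = 26690.78
Ad valorem component: 26690.78 × 9.4% = 2508.93
Specific component: 116 × 3.59 = 416.44
Import duty = 2508.93 + 416.44 = 2925.37
Buyer bears: inland to port 1447.80 + export clearance 416.83 + origin terminal 209.41 + freight 1807.44 + insurance 106.94 + brokerage 491.99 + delivery 1625.18 + duty 2925.37 = 9030.96
Landed cost = invoice 22702.36 + 9030.96 = 31733.32

Total landed cost: USD 31733.32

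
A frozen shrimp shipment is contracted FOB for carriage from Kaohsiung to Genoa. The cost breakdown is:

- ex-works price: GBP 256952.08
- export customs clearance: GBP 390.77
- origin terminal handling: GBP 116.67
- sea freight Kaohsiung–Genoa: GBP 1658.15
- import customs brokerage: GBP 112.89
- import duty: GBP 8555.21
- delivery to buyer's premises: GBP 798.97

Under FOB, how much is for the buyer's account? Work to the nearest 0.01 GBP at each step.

Buyer's account: GBP 11125.22

FOB: the seller bears costs until goods are on board at the origin port; the buyer bears freight, insurance and all costs thereafter.
Seller's account: goods 256952.08 + export clearance 390.77 + origin terminal 116.67 = 257459.52
Buyer's account: freight 1658.15 + brokerage 112.89 + duty 8555.21 + delivery 798.97 = 11125.22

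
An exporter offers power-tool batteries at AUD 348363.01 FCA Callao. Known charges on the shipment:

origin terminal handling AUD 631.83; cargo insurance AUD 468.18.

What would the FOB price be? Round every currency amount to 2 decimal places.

FOB price: AUD 348994.84

Not relevant to the conversion: insurance — on the buyer under both terms; not part of either seller's price.
From FCA to FOB, the seller additionally bears: origin terminal.
FOB price = 348363.01 + 631.83 = 348994.84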